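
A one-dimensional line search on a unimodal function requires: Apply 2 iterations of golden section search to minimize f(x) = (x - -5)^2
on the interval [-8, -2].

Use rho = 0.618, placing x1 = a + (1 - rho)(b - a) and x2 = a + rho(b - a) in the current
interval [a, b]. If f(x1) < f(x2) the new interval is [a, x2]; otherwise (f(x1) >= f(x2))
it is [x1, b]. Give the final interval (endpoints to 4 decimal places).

Golden section search for min of f(x) = (x - -5)^2 on [-8, -2].
Each step: x1 = a + (1 - rho)(b - a), x2 = a + rho(b - a); if f(x1) < f(x2) keep [a, x2], otherwise keep [x1, b].
Step 1: [-8.0000, -2.0000], x1=-5.7080 (f=0.5013), x2=-4.2920 (f=0.5013); f(x1) = f(x2) (tie, not '<') => keep [-5.7080, -2.0000]
Step 2: [-5.7080, -2.0000], x1=-4.2915 (f=0.5019), x2=-3.4165 (f=2.5076); f(x1) < f(x2) => keep [-5.7080, -3.4165]
Final interval: [-5.7080, -3.4165]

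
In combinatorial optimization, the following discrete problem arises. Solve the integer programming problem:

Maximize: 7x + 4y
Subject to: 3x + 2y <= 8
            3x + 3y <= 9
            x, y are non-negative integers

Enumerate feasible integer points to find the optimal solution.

Constraint 1: 3x + 2y <= 8
Constraint 2: 3x + 3y <= 9
Feasible x range (need y >= 0): 0 <= x <= min(8/3, 9/3) => x in {0, ..., 2}.
Enumerate feasible integer points row by row (the coefficient of y is 4 > 0, so for each x the largest feasible y gives the best value):
  x = 0: y <= min((8 - 3*0)/2, (9 - 3*0)/3) => y in {0, ..., 3}; best 7*0 + 4*3 = 12
  x = 1: y <= min((8 - 3*1)/2, (9 - 3*1)/3) => y in {0, ..., 2}; best 7*1 + 4*2 = 15
  x = 2: y <= min((8 - 3*2)/2, (9 - 3*2)/3) => y in {0, ..., 1}; best 7*2 + 4*1 = 18
The maximum 7x + 4y = 18 is achieved at x = 2, y = 1.
Check: 3*2 + 2*1 = 8 <= 8 and 3*2 + 3*1 = 9 <= 9.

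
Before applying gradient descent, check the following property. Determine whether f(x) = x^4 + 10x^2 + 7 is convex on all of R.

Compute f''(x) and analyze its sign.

f(x) = x^4 + 10x^2 + 7
f'(x) = 4x^3 + 20x
f''(x) = 12x^2 + 20
f''(x) = 12x^2 + 20 >= 20 > 0 for all x
Therefore, f is convex on R.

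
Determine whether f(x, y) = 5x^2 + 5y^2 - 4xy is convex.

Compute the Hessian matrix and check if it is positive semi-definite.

f(x,y) = 5x^2 + 5y^2 - 4xy
Hessian H = [[10, -4], [-4, 10]]
trace(H) = 20, det(H) = 84
Eigenvalues: (20 +/- sqrt(64)) / 2 = 14, 6
Since both eigenvalues > 0, f is convex.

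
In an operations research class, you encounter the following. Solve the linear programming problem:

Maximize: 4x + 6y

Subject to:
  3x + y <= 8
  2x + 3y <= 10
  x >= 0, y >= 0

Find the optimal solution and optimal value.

Feasible vertices: (0, 0), (0, 10/3), (2, 2), (8/3, 0)
Objective 4x + 6y at each:
  (0, 0): 0
  (0, 10/3): 20
  (2, 2): 20
  (8/3, 0): 32/3
Maximum is 20 at (0, 10/3).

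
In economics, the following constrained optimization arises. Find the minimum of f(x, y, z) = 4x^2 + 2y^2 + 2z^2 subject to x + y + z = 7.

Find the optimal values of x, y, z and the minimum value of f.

Using Lagrange multipliers on f = 4x^2 + 2y^2 + 2z^2 with constraint x + y + z = 7:
Conditions: 2*4*x = lambda, 2*2*y = lambda, 2*2*z = lambda
So x = lambda/8, y = lambda/4, z = lambda/4
Substituting into constraint: lambda * (5/8) = 7
lambda = 56/5
x = 7/5, y = 14/5, z = 14/5
Minimum value = 196/5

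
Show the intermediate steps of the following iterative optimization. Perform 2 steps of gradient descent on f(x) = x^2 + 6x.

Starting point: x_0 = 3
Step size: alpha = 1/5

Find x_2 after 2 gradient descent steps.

f(x) = x^2 + 6x, f'(x) = 2x + (6)
Step 1: f'(3) = 12, x_1 = 3 - 1/5 * 12 = 3/5
Step 2: f'(3/5) = 36/5, x_2 = 3/5 - 1/5 * 36/5 = -21/25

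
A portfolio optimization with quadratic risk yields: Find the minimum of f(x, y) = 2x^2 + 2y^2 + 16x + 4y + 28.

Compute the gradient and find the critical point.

f(x,y) = 2x^2 + 2y^2 + 16x + 4y + 28
df/dx = 4x + (16) = 0  =>  x = -4
df/dy = 4y + (4) = 0  =>  y = -1
f(-4, -1) = 2*(-4)^2 + 2*(-1)^2 + 16*(-4) + 4*(-1) + 28 = -6
Hessian is diagonal with entries 4, 4 > 0, so this is a minimum.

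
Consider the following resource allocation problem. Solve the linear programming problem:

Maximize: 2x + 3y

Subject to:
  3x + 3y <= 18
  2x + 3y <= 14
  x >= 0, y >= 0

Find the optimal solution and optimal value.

Feasible vertices: (0, 0), (0, 14/3), (4, 2), (6, 0)
Objective 2x + 3y at each:
  (0, 0): 0
  (0, 14/3): 14
  (4, 2): 14
  (6, 0): 12
Maximum is 14 at (0, 14/3).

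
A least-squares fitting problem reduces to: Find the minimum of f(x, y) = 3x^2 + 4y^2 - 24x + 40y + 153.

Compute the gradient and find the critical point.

f(x,y) = 3x^2 + 4y^2 - 24x + 40y + 153
df/dx = 6x + (-24) = 0  =>  x = 4
df/dy = 8y + (40) = 0  =>  y = -5
f(4, -5) = 3*(4)^2 + 4*(-5)^2 + -24*(4) + 40*(-5) + 153 = 5
Hessian is diagonal with entries 6, 8 > 0, so this is a minimum.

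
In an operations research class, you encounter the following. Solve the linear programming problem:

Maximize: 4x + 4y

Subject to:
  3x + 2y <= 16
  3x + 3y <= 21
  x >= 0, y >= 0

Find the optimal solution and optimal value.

Feasible vertices: (0, 0), (0, 7), (2, 5), (16/3, 0)
Objective 4x + 4y at each:
  (0, 0): 0
  (0, 7): 28
  (2, 5): 28
  (16/3, 0): 64/3
Maximum is 28 at (0, 7).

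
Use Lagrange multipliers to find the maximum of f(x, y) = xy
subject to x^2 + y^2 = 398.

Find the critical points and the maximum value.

Lagrange conditions: y = 2*lambda*x and x = 2*lambda*y
If x = 0 then y = 0, violating the constraint, so x, y != 0.
Dividing: y/x = x/y => x^2 = y^2 => y = x or y = -x
Constraint: 2x^2 = 398 => x^2 = 199 => x = +/-sqrt(199)
Critical points: (sqrt(199), sqrt(199)), (-sqrt(199), -sqrt(199)), (sqrt(199), -sqrt(199)), (-sqrt(199), sqrt(199))
  y = x:  xy = x^2 = 199  at (sqrt(199), sqrt(199)) and (-sqrt(199), -sqrt(199))
  y = -x: xy = -x^2 = -199 at (sqrt(199), -sqrt(199)) and (-sqrt(199), sqrt(199))
Maximum xy = 199 at (sqrt(199), sqrt(199)) and (-sqrt(199), -sqrt(199))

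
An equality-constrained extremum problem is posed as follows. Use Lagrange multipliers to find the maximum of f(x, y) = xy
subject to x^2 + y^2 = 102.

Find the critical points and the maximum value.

Lagrange conditions: y = 2*lambda*x and x = 2*lambda*y
If x = 0 then y = 0, violating the constraint, so x, y != 0.
Dividing: y/x = x/y => x^2 = y^2 => y = x or y = -x
Constraint: 2x^2 = 102 => x^2 = 51 => x = +/-sqrt(51)
Critical points: (sqrt(51), sqrt(51)), (-sqrt(51), -sqrt(51)), (sqrt(51), -sqrt(51)), (-sqrt(51), sqrt(51))
  y = x:  xy = x^2 = 51  at (sqrt(51), sqrt(51)) and (-sqrt(51), -sqrt(51))
  y = -x: xy = -x^2 = -51 at (sqrt(51), -sqrt(51)) and (-sqrt(51), sqrt(51))
Maximum xy = 51 at (sqrt(51), sqrt(51)) and (-sqrt(51), -sqrt(51))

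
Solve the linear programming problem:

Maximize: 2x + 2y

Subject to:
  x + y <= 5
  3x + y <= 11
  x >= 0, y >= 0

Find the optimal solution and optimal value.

Feasible vertices: (0, 0), (0, 5), (3, 2), (11/3, 0)
Objective 2x + 2y at each:
  (0, 0): 0
  (0, 5): 10
  (3, 2): 10
  (11/3, 0): 22/3
Maximum is 10 at (0, 5).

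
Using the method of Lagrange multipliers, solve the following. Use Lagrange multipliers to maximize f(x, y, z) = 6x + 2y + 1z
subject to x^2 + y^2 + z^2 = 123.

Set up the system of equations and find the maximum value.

Lagrange conditions: 6 = 2*lambda*x, 2 = 2*lambda*y, 1 = 2*lambda*z
So x:6 = y:2 = z:1, i.e. x = 6t, y = 2t, z = 1t
Constraint: t^2*(6^2 + 2^2 + 1^2) = 123
  t^2 * 41 = 123  =>  t = sqrt(3)
Maximum = 6*6t + 2*2t + 1*1t = 41*sqrt(3) = sqrt(5043)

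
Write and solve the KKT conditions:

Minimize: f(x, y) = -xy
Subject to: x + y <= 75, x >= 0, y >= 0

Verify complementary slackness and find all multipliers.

Problem: min -xy s.t. x + y <= 75 (multiplier lambda), x >= 0 (mu_x), y >= 0 (mu_y)
KKT stationarity: -y + lambda - mu_x = 0, -x + lambda - mu_y = 0, with lambda, mu_x, mu_y >= 0
Complementary slackness: lambda*(x + y - 75) = 0, mu_x*x = 0, mu_y*y = 0
If lambda = 0: y = -mu_x <= 0 and x = -mu_y <= 0 force x = y = 0 with f = 0; but x = y = 75/2 is feasible with f = -5625/4 < 0, so this is not the minimum. Hence lambda > 0 and x + y = 75.
Try x > 0, y > 0 (so mu_x = mu_y = 0): y = lambda, x = lambda => x = y = lambda
x + y = 75 => 2*lambda = 75 => lambda = 75/2
x* = y* = 75/2 > 0, consistent with mu_x = mu_y = 0.
(Any feasible point with x = 0 or y = 0 has f = 0 > -5625/4, so the minimum is not on those boundaries.)
min(-xy) = -5625/4 (i.e. max xy = 5625/4)
Multipliers: lambda = 75/2, mu_x = 0, mu_y = 0
Complementary slackness: lambda*(x + y - 75) = 75/2*(75/2 + 75/2 - 75) = 0, mu_x*x = 0*75/2 = 0, mu_y*y = 0*75/2 = 0. Satisfied.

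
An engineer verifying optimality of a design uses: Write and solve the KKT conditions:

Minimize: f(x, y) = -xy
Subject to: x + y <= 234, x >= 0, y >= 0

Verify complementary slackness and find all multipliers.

Problem: min -xy s.t. x + y <= 234 (multiplier lambda), x >= 0 (mu_x), y >= 0 (mu_y)
KKT stationarity: -y + lambda - mu_x = 0, -x + lambda - mu_y = 0, with lambda, mu_x, mu_y >= 0
Complementary slackness: lambda*(x + y - 234) = 0, mu_x*x = 0, mu_y*y = 0
If lambda = 0: y = -mu_x <= 0 and x = -mu_y <= 0 force x = y = 0 with f = 0; but x = y = 117 is feasible with f = -13689 < 0, so this is not the minimum. Hence lambda > 0 and x + y = 234.
Try x > 0, y > 0 (so mu_x = mu_y = 0): y = lambda, x = lambda => x = y = lambda
x + y = 234 => 2*lambda = 234 => lambda = 117
x* = y* = 117 > 0, consistent with mu_x = mu_y = 0.
(Any feasible point with x = 0 or y = 0 has f = 0 > -13689, so the minimum is not on those boundaries.)
min(-xy) = -13689 (i.e. max xy = 13689)
Multipliers: lambda = 117, mu_x = 0, mu_y = 0
Complementary slackness: lambda*(x + y - 234) = 117*(117 + 117 - 234) = 0, mu_x*x = 0*117 = 0, mu_y*y = 0*117 = 0. Satisfied.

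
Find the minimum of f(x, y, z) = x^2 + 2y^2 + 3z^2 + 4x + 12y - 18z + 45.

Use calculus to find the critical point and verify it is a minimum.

f(x,y,z) = x^2 + 2y^2 + 3z^2 + 4x + 12y - 18z + 45
df/dx = 2x + (4) = 0 => x = -2
df/dy = 4y + (12) = 0 => y = -3
df/dz = 6z + (-18) = 0 => z = 3
f(-2,-3,3) = 1*(-2)^2 + 2*(-3)^2 + 3*(3)^2 + 4*(-2) + 12*(-3) + -18*(3) + 45 = -4
Hessian is diagonal with entries 2, 4, 6 > 0, confirmed minimum.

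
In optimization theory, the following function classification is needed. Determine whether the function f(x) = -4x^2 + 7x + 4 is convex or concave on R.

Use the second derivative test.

f(x) = -4x^2 + 7x + 4
f'(x) = -8x + 7
f''(x) = -8
Since f''(x) = -8 < 0 for all x, f is concave on R.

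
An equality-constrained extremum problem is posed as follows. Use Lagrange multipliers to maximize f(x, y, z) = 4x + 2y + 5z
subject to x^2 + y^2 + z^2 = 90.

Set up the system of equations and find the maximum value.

Lagrange conditions: 4 = 2*lambda*x, 2 = 2*lambda*y, 5 = 2*lambda*z
So x:4 = y:2 = z:5, i.e. x = 4t, y = 2t, z = 5t
Constraint: t^2*(4^2 + 2^2 + 5^2) = 90
  t^2 * 45 = 90  =>  t = sqrt(2)
Maximum = 4*4t + 2*2t + 5*5t = 45*sqrt(2) = sqrt(4050)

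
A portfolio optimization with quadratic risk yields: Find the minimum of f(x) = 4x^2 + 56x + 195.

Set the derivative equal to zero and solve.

f(x) = 4x^2 + 56x + 195
f'(x) = 8x + (56) = 0
x = -56/8 = -7
f(-7) = -1
Since f''(x) = 8 > 0, this is a minimum.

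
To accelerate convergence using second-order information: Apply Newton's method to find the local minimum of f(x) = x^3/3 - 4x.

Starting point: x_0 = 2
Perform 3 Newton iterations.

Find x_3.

f(x) = x^3/3 - 4x
f'(x) = x^2 - 4, f''(x) = 2x
Newton update: x_{n+1} = x_n - (x_n^2 - 4)/(2*x_n)
Step 1: x_0 = 2, f'=0, f''=4, x_1 = 2
Step 2: x_1 = 2, f'=0, f''=4, x_2 = 2
Step 3: x_2 = 2, f'=0, f''=4, x_3 = 2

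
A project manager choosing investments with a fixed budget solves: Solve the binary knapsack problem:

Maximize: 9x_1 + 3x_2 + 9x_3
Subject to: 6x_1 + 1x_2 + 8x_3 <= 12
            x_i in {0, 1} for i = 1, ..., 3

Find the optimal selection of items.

Items: item 1 (v=9, w=6), item 2 (v=3, w=1), item 3 (v=9, w=8)
Capacity: 12
Checking all 8 subsets (w = total weight, v = total value):
  {}: w = 0, v = 0
  {1}: w = 6, v = 9
  {2}: w = 1, v = 3
  {3}: w = 8, v = 9
  {1, 2}: w = 7, v = 12
  {1, 3}: w = 14 > 12, infeasible
  {2, 3}: w = 9, v = 12
  {1, 2, 3}: w = 15 > 12, infeasible
Best feasible subset: items [1, 2]
(The same value 12 is also attained by {2, 3}.)
Total weight: 7 <= 12, total value: 12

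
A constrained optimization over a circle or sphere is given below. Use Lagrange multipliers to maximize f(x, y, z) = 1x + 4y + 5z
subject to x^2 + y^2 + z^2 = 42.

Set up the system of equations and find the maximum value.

Lagrange conditions: 1 = 2*lambda*x, 4 = 2*lambda*y, 5 = 2*lambda*z
So x:1 = y:4 = z:5, i.e. x = 1t, y = 4t, z = 5t
Constraint: t^2*(1^2 + 4^2 + 5^2) = 42
  t^2 * 42 = 42  =>  t = sqrt(1)
Maximum = 1*1t + 4*4t + 5*5t = 42*sqrt(1) = 42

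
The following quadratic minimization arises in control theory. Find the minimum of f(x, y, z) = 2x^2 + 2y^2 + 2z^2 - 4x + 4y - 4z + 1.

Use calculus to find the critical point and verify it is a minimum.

f(x,y,z) = 2x^2 + 2y^2 + 2z^2 - 4x + 4y - 4z + 1
df/dx = 4x + (-4) = 0 => x = 1
df/dy = 4y + (4) = 0 => y = -1
df/dz = 4z + (-4) = 0 => z = 1
f(1,-1,1) = 2*(1)^2 + 2*(-1)^2 + 2*(1)^2 + -4*(1) + 4*(-1) + -4*(1) + 1 = -5
Hessian is diagonal with entries 4, 4, 4 > 0, confirmed minimum.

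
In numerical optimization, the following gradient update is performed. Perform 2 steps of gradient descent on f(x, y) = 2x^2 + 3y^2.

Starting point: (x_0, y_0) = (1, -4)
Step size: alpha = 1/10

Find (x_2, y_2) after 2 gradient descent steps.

f(x,y) = 2x^2 + 3y^2
grad_x = 4x + 0y, grad_y = 6y + 0x
Step 1: grad = (4, -24), (3/5, -8/5)
Step 2: grad = (12/5, -48/5), (9/25, -16/25)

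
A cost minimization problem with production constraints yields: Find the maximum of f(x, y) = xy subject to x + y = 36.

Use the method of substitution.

Substitute y = 36 - x into f(x,y) = xy:
g(x) = x(36 - x) = 36x - x^2
g'(x) = 36 - 2x = 0  =>  x = 18
y = 36 - 18 = 18
Maximum value = 18 * 18 = 324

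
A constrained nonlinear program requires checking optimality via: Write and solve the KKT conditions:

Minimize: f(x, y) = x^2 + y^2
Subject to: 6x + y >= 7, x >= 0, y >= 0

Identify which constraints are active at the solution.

KKT conditions for min x^2 + y^2 s.t. 6x + 1y >= 7, x >= 0, y >= 0:
Stationarity: 2x = mu*6 + mu_x, 2y = mu*1 + mu_y, with mu, mu_x, mu_y >= 0
Complementary slackness: mu*(6x + y - 7) = 0, mu_x*x = 0, mu_y*y = 0
(0, 0) is infeasible (6*0 + 1*0 < 7), so if mu = 0 stationarity would force x = mu_x/2 >= 0, y = mu_y/2 >= 0 with mu_x*x = mu_y*y = 0, i.e. x = y = 0: contradiction. Hence mu > 0 and 6x + y = 7 is active.
Try x > 0, y > 0 (so mu_x = mu_y = 0): x = 6*mu/2, y = 1*mu/2
Substitute: 6*(6*mu/2) + 1*(1*mu/2) = 7
  mu*37/2 = 7 => mu = 14/37
x* = 42/37 > 0, y* = 7/37 > 0, consistent with mu_x = mu_y = 0.
f is convex and the constraints are linear, so this KKT point is the global minimum.
f* = 49/37
Active constraints: 6x + y >= 7 (holds with equality, mu = 14/37 > 0); x >= 0 and y >= 0 are inactive (mu_x = mu_y = 0).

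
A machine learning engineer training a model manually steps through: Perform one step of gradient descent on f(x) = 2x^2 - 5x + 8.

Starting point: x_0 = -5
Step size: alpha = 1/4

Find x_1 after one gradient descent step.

f(x) = 2x^2 - 5x + 8
f'(x) = 4x - 5
f'(-5) = 4*-5 + (-5) = -25
x_1 = x_0 - alpha * f'(x_0) = -5 - 1/4 * -25 = 5/4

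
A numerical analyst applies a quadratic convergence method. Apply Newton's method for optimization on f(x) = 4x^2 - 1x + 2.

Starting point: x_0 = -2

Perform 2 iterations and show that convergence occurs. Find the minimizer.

f(x) = 4x^2 - 1x + 2, f'(x) = 8x + (-1), f''(x) = 8
Step 1: f'(-2) = -17, x_1 = -2 - -17/8 = 1/8
Step 2: f'(1/8) = 0, x_2 = 1/8 (converged)
Newton's method converges in 1 step for quadratics.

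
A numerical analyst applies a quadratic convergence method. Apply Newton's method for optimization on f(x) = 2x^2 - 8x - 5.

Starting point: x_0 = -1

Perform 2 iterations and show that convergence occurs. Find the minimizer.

f(x) = 2x^2 - 8x - 5, f'(x) = 4x + (-8), f''(x) = 4
Step 1: f'(-1) = -12, x_1 = -1 - -12/4 = 2
Step 2: f'(2) = 0, x_2 = 2 (converged)
Newton's method converges in 1 step for quadratics.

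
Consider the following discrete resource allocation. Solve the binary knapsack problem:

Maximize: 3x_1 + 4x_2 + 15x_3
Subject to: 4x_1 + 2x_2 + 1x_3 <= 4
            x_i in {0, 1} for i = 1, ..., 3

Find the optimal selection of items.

Items: item 1 (v=3, w=4), item 2 (v=4, w=2), item 3 (v=15, w=1)
Capacity: 4
Checking all 8 subsets (w = total weight, v = total value):
  {}: w = 0, v = 0
  {1}: w = 4, v = 3
  {2}: w = 2, v = 4
  {3}: w = 1, v = 15
  {1, 2}: w = 6 > 4, infeasible
  {1, 3}: w = 5 > 4, infeasible
  {2, 3}: w = 3, v = 19
  {1, 2, 3}: w = 7 > 4, infeasible
Best feasible subset: items [2, 3]
Total weight: 3 <= 4, total value: 19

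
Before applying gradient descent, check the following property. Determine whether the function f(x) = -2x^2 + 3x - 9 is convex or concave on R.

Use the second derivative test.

f(x) = -2x^2 + 3x - 9
f'(x) = -4x + 3
f''(x) = -4
Since f''(x) = -4 < 0 for all x, f is concave on R.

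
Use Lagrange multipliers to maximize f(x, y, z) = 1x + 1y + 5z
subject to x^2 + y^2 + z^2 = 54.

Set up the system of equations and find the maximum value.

Lagrange conditions: 1 = 2*lambda*x, 1 = 2*lambda*y, 5 = 2*lambda*z
So x:1 = y:1 = z:5, i.e. x = 1t, y = 1t, z = 5t
Constraint: t^2*(1^2 + 1^2 + 5^2) = 54
  t^2 * 27 = 54  =>  t = sqrt(2)
Maximum = 1*1t + 1*1t + 5*5t = 27*sqrt(2) = sqrt(1458)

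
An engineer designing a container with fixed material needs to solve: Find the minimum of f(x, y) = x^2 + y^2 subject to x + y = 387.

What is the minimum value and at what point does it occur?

Substitute y = 387 - x into f(x,y) = x^2 + y^2:
g(x) = x^2 + (387 - x)^2 = 2x^2 - 774x + 149769
g'(x) = 4x - 774 = 0  =>  x = 387/2
y = 387 - 387/2 = 387/2
Minimum value = (387/2)^2 + (387/2)^2 = 149769/2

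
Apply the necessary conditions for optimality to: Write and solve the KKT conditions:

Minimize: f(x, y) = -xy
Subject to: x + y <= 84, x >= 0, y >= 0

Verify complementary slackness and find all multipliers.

Problem: min -xy s.t. x + y <= 84 (multiplier lambda), x >= 0 (mu_x), y >= 0 (mu_y)
KKT stationarity: -y + lambda - mu_x = 0, -x + lambda - mu_y = 0, with lambda, mu_x, mu_y >= 0
Complementary slackness: lambda*(x + y - 84) = 0, mu_x*x = 0, mu_y*y = 0
If lambda = 0: y = -mu_x <= 0 and x = -mu_y <= 0 force x = y = 0 with f = 0; but x = y = 42 is feasible with f = -1764 < 0, so this is not the minimum. Hence lambda > 0 and x + y = 84.
Try x > 0, y > 0 (so mu_x = mu_y = 0): y = lambda, x = lambda => x = y = lambda
x + y = 84 => 2*lambda = 84 => lambda = 42
x* = y* = 42 > 0, consistent with mu_x = mu_y = 0.
(Any feasible point with x = 0 or y = 0 has f = 0 > -1764, so the minimum is not on those boundaries.)
min(-xy) = -1764 (i.e. max xy = 1764)
Multipliers: lambda = 42, mu_x = 0, mu_y = 0
Complementary slackness: lambda*(x + y - 84) = 42*(42 + 42 - 84) = 0, mu_x*x = 0*42 = 0, mu_y*y = 0*42 = 0. Satisfied.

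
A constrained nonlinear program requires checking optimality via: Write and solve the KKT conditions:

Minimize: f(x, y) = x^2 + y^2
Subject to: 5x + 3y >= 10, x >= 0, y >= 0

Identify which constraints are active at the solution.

KKT conditions for min x^2 + y^2 s.t. 5x + 3y >= 10, x >= 0, y >= 0:
Stationarity: 2x = mu*5 + mu_x, 2y = mu*3 + mu_y, with mu, mu_x, mu_y >= 0
Complementary slackness: mu*(5x + 3y - 10) = 0, mu_x*x = 0, mu_y*y = 0
(0, 0) is infeasible (5*0 + 3*0 < 10), so if mu = 0 stationarity would force x = mu_x/2 >= 0, y = mu_y/2 >= 0 with mu_x*x = mu_y*y = 0, i.e. x = y = 0: contradiction. Hence mu > 0 and 5x + 3y = 10 is active.
Try x > 0, y > 0 (so mu_x = mu_y = 0): x = 5*mu/2, y = 3*mu/2
Substitute: 5*(5*mu/2) + 3*(3*mu/2) = 10
  mu*34/2 = 10 => mu = 10/17
x* = 25/17 > 0, y* = 15/17 > 0, consistent with mu_x = mu_y = 0.
f is convex and the constraints are linear, so this KKT point is the global minimum.
f* = 50/17
Active constraints: 5x + 3y >= 10 (holds with equality, mu = 10/17 > 0); x >= 0 and y >= 0 are inactive (mu_x = mu_y = 0).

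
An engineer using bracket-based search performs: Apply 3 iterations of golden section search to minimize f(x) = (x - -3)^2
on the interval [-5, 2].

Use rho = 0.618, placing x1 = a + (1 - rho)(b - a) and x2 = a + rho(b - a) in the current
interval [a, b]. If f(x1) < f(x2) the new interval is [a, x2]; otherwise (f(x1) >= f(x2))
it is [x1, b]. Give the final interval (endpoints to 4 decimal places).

Golden section search for min of f(x) = (x - -3)^2 on [-5, 2].
Each step: x1 = a + (1 - rho)(b - a), x2 = a + rho(b - a); if f(x1) < f(x2) keep [a, x2], otherwise keep [x1, b].
Step 1: [-5.0000, 2.0000], x1=-2.3260 (f=0.4543), x2=-0.6740 (f=5.4103); f(x1) < f(x2) => keep [-5.0000, -0.6740]
Step 2: [-5.0000, -0.6740], x1=-3.3475 (f=0.1207), x2=-2.3265 (f=0.4536); f(x1) < f(x2) => keep [-5.0000, -2.3265]
Step 3: [-5.0000, -2.3265], x1=-3.9787 (f=0.9579), x2=-3.3478 (f=0.1210); f(x1) > f(x2) => keep [-3.9787, -2.3265]
Final interval: [-3.9787, -2.3265]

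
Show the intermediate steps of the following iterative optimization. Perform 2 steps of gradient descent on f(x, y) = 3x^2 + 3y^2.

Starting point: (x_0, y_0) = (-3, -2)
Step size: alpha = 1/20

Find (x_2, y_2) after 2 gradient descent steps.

f(x,y) = 3x^2 + 3y^2
grad_x = 6x + 0y, grad_y = 6y + 0x
Step 1: grad = (-18, -12), (-21/10, -7/5)
Step 2: grad = (-63/5, -42/5), (-147/100, -49/50)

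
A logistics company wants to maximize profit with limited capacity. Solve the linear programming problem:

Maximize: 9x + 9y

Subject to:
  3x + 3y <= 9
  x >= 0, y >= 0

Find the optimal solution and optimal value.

The feasible region has vertices at [(0, 0), (3, 0), (0, 3)].
Checking objective 9x + 9y at each vertex:
  (0, 0): 9*0 + 9*0 = 0
  (3, 0): 9*3 + 9*0 = 27
  (0, 3): 9*0 + 9*3 = 27
Maximum is 27 at (3, 0).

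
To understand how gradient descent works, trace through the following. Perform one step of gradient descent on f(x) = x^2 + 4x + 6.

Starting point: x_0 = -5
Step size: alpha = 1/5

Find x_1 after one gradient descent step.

f(x) = x^2 + 4x + 6
f'(x) = 2x + 4
f'(-5) = 2*-5 + (4) = -6
x_1 = x_0 - alpha * f'(x_0) = -5 - 1/5 * -6 = -19/5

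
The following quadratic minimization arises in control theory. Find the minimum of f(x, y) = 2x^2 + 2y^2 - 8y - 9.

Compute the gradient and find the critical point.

f(x,y) = 2x^2 + 2y^2 - 8y - 9
df/dx = 4x + (0) = 0  =>  x = 0
df/dy = 4y + (-8) = 0  =>  y = 2
f(0, 2) = 2*(0)^2 + 2*(2)^2 + -8*(2) + -9 = -17
Hessian is diagonal with entries 4, 4 > 0, so this is a minimum.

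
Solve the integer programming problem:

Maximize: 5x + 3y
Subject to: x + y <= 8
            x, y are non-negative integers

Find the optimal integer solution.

Objective: 5x + 3y, constraint: x + y <= 8
Coefficient of x is 5 >= coefficient of y is 3, so allocate the entire budget to x.
Optimal: x = 8, y = 0, value = 40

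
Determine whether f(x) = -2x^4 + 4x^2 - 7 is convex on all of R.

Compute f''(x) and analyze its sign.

f(x) = -2x^4 + 4x^2 - 7
f'(x) = -8x^3 + 8x
f''(x) = -24x^2 + 8
f''(x) = -24x^2 + 8 -> -inf as |x| -> inf
Therefore, f is not globally convex on R.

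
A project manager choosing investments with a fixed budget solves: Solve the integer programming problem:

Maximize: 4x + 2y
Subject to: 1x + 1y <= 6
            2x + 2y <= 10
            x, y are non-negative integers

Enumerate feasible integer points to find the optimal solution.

Constraint 1: 1x + 1y <= 6
Constraint 2: 2x + 2y <= 10
Feasible x range (need y >= 0): 0 <= x <= min(6/1, 10/2) => x in {0, ..., 5}.
Enumerate feasible integer points row by row (the coefficient of y is 2 > 0, so for each x the largest feasible y gives the best value):
  x = 0: y <= min((6 - 1*0)/1, (10 - 2*0)/2) => y in {0, ..., 5}; best 4*0 + 2*5 = 10
  x = 1: y <= min((6 - 1*1)/1, (10 - 2*1)/2) => y in {0, ..., 4}; best 4*1 + 2*4 = 12
  x = 2: y <= min((6 - 1*2)/1, (10 - 2*2)/2) => y in {0, ..., 3}; best 4*2 + 2*3 = 14
  x = 3: y <= min((6 - 1*3)/1, (10 - 2*3)/2) => y in {0, ..., 2}; best 4*3 + 2*2 = 16
  x = 4: y <= min((6 - 1*4)/1, (10 - 2*4)/2) => y in {0, ..., 1}; best 4*4 + 2*1 = 18
  x = 5: y <= min((6 - 1*5)/1, (10 - 2*5)/2) => y in {0}; best 4*5 + 2*0 = 20
The maximum 4x + 2y = 20 is achieved at x = 5, y = 0.
Check: 1*5 + 1*0 = 5 <= 6 and 2*5 + 2*0 = 10 <= 10.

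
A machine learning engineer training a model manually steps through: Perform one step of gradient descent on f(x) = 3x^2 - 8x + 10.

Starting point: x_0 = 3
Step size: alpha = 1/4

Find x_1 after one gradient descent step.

f(x) = 3x^2 - 8x + 10
f'(x) = 6x - 8
f'(3) = 6*3 + (-8) = 10
x_1 = x_0 - alpha * f'(x_0) = 3 - 1/4 * 10 = 1/2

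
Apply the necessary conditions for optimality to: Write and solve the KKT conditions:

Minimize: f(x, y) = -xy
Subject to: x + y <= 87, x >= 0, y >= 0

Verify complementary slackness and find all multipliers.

Problem: min -xy s.t. x + y <= 87 (multiplier lambda), x >= 0 (mu_x), y >= 0 (mu_y)
KKT stationarity: -y + lambda - mu_x = 0, -x + lambda - mu_y = 0, with lambda, mu_x, mu_y >= 0
Complementary slackness: lambda*(x + y - 87) = 0, mu_x*x = 0, mu_y*y = 0
If lambda = 0: y = -mu_x <= 0 and x = -mu_y <= 0 force x = y = 0 with f = 0; but x = y = 87/2 is feasible with f = -7569/4 < 0, so this is not the minimum. Hence lambda > 0 and x + y = 87.
Try x > 0, y > 0 (so mu_x = mu_y = 0): y = lambda, x = lambda => x = y = lambda
x + y = 87 => 2*lambda = 87 => lambda = 87/2
x* = y* = 87/2 > 0, consistent with mu_x = mu_y = 0.
(Any feasible point with x = 0 or y = 0 has f = 0 > -7569/4, so the minimum is not on those boundaries.)
min(-xy) = -7569/4 (i.e. max xy = 7569/4)
Multipliers: lambda = 87/2, mu_x = 0, mu_y = 0
Complementary slackness: lambda*(x + y - 87) = 87/2*(87/2 + 87/2 - 87) = 0, mu_x*x = 0*87/2 = 0, mu_y*y = 0*87/2 = 0. Satisfied.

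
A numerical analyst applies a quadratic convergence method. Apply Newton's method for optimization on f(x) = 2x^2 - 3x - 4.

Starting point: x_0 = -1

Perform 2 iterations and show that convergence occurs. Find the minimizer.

f(x) = 2x^2 - 3x - 4, f'(x) = 4x + (-3), f''(x) = 4
Step 1: f'(-1) = -7, x_1 = -1 - -7/4 = 3/4
Step 2: f'(3/4) = 0, x_2 = 3/4 (converged)
Newton's method converges in 1 step for quadratics.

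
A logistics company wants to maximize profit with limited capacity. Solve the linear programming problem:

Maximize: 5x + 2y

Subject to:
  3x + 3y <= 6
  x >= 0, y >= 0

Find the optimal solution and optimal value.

The feasible region has vertices at [(0, 0), (2, 0), (0, 2)].
Checking objective 5x + 2y at each vertex:
  (0, 0): 5*0 + 2*0 = 0
  (2, 0): 5*2 + 2*0 = 10
  (0, 2): 5*0 + 2*2 = 4
Maximum is 10 at (2, 0).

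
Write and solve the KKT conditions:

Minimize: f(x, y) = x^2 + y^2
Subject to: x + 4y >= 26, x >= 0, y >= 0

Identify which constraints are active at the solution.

KKT conditions for min x^2 + y^2 s.t. 1x + 4y >= 26, x >= 0, y >= 0:
Stationarity: 2x = mu*1 + mu_x, 2y = mu*4 + mu_y, with mu, mu_x, mu_y >= 0
Complementary slackness: mu*(x + 4y - 26) = 0, mu_x*x = 0, mu_y*y = 0
(0, 0) is infeasible (1*0 + 4*0 < 26), so if mu = 0 stationarity would force x = mu_x/2 >= 0, y = mu_y/2 >= 0 with mu_x*x = mu_y*y = 0, i.e. x = y = 0: contradiction. Hence mu > 0 and x + 4y = 26 is active.
Try x > 0, y > 0 (so mu_x = mu_y = 0): x = 1*mu/2, y = 4*mu/2
Substitute: 1*(1*mu/2) + 4*(4*mu/2) = 26
  mu*17/2 = 26 => mu = 52/17
x* = 26/17 > 0, y* = 104/17 > 0, consistent with mu_x = mu_y = 0.
f is convex and the constraints are linear, so this KKT point is the global minimum.
f* = 676/17
Active constraints: x + 4y >= 26 (holds with equality, mu = 52/17 > 0); x >= 0 and y >= 0 are inactive (mu_x = mu_y = 0).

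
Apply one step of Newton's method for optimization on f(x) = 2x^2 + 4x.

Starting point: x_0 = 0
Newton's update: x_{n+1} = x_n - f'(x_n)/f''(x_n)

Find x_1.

f(x) = 2x^2 + 4x
f'(x) = 4x + (4), f''(x) = 4
Newton step: x_1 = x_0 - f'(x_0)/f''(x_0)
f'(0) = 4
x_1 = 0 - 4/4 = -1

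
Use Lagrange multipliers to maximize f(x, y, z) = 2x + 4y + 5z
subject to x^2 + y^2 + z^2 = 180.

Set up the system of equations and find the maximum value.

Lagrange conditions: 2 = 2*lambda*x, 4 = 2*lambda*y, 5 = 2*lambda*z
So x:2 = y:4 = z:5, i.e. x = 2t, y = 4t, z = 5t
Constraint: t^2*(2^2 + 4^2 + 5^2) = 180
  t^2 * 45 = 180  =>  t = sqrt(4)
Maximum = 2*2t + 4*4t + 5*5t = 45*sqrt(4) = 90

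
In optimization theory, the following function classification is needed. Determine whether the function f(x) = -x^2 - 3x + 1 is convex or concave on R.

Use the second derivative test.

f(x) = -x^2 - 3x + 1
f'(x) = -2x - 3
f''(x) = -2
Since f''(x) = -2 < 0 for all x, f is concave on R.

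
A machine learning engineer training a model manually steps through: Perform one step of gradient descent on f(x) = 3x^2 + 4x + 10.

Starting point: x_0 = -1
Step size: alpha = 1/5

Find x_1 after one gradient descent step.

f(x) = 3x^2 + 4x + 10
f'(x) = 6x + 4
f'(-1) = 6*-1 + (4) = -2
x_1 = x_0 - alpha * f'(x_0) = -1 - 1/5 * -2 = -3/5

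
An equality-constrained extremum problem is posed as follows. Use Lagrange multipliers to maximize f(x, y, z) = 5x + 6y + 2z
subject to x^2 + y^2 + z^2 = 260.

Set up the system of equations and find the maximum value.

Lagrange conditions: 5 = 2*lambda*x, 6 = 2*lambda*y, 2 = 2*lambda*z
So x:5 = y:6 = z:2, i.e. x = 5t, y = 6t, z = 2t
Constraint: t^2*(5^2 + 6^2 + 2^2) = 260
  t^2 * 65 = 260  =>  t = sqrt(4)
Maximum = 5*5t + 6*6t + 2*2t = 65*sqrt(4) = 130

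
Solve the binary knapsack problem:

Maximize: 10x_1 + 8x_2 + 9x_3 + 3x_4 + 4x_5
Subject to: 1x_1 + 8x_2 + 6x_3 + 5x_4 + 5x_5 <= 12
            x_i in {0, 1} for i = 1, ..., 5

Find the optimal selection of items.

Items: item 1 (v=10, w=1), item 2 (v=8, w=8), item 3 (v=9, w=6), item 4 (v=3, w=5), item 5 (v=4, w=5)
Capacity: 12
Checking all 32 subsets (w = total weight, v = total value):
  {}: w = 0, v = 0
  {1}: w = 1, v = 10
  {2}: w = 8, v = 8
  {3}: w = 6, v = 9
  {4}: w = 5, v = 3
  {5}: w = 5, v = 4
  {1, 2}: w = 9, v = 18
  {1, 3}: w = 7, v = 19
  {1, 4}: w = 6, v = 13
  {1, 5}: w = 6, v = 14
  {2, 3}: w = 14 > 12, infeasible
  {2, 4}: w = 13 > 12, infeasible
  {2, 5}: w = 13 > 12, infeasible
  {3, 4}: w = 11, v = 12
  {3, 5}: w = 11, v = 13
  {4, 5}: w = 10, v = 7
  {1, 2, 3}: w = 15 > 12, infeasible
  {1, 2, 4}: w = 14 > 12, infeasible
  {1, 2, 5}: w = 14 > 12, infeasible
  {1, 3, 4}: w = 12, v = 22
  {1, 3, 5}: w = 12, v = 23
  {1, 4, 5}: w = 11, v = 17
  {2, 3, 4}: w = 19 > 12, infeasible
  {2, 3, 5}: w = 19 > 12, infeasible
  {2, 4, 5}: w = 18 > 12, infeasible
  {3, 4, 5}: w = 16 > 12, infeasible
  {1, 2, 3, 4}: w = 20 > 12, infeasible
  {1, 2, 3, 5}: w = 20 > 12, infeasible
  {1, 2, 4, 5}: w = 19 > 12, infeasible
  {1, 3, 4, 5}: w = 17 > 12, infeasible
  {2, 3, 4, 5}: w = 24 > 12, infeasible
  {1, 2, 3, 4, 5}: w = 25 > 12, infeasible
Best feasible subset: items [1, 3, 5]
Total weight: 12 <= 12, total value: 23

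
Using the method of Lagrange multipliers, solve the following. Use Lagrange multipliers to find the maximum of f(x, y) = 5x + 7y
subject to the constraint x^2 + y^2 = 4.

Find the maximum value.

Set up Lagrange conditions: grad f = lambda * grad g
  5 = 2*lambda*x
  7 = 2*lambda*y
From these: x/y = 5/7, so x = 5t, y = 7t for some t.
Substitute into constraint: (5t)^2 + (7t)^2 = 4
  t^2 * 74 = 4
  t = sqrt(4/74)
Maximum = 5*x + 7*y = (5^2 + 7^2)*t = 74 * sqrt(4/74) = sqrt(296)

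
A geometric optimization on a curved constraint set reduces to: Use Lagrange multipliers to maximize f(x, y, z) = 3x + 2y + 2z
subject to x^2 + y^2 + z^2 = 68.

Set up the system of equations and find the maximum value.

Lagrange conditions: 3 = 2*lambda*x, 2 = 2*lambda*y, 2 = 2*lambda*z
So x:3 = y:2 = z:2, i.e. x = 3t, y = 2t, z = 2t
Constraint: t^2*(3^2 + 2^2 + 2^2) = 68
  t^2 * 17 = 68  =>  t = sqrt(4)
Maximum = 3*3t + 2*2t + 2*2t = 17*sqrt(4) = 34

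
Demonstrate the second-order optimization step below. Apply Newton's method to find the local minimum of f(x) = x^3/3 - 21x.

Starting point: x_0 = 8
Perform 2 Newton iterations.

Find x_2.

f(x) = x^3/3 - 21x
f'(x) = x^2 - 21, f''(x) = 2x
Newton update: x_{n+1} = x_n - (x_n^2 - 21)/(2*x_n)
Step 1: x_0 = 8, f'=43, f''=16, x_1 = 85/16
Step 2: x_1 = 85/16, f'=1849/256, f''=85/8, x_2 = 12601/2720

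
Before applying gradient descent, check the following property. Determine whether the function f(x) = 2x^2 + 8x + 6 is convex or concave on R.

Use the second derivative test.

f(x) = 2x^2 + 8x + 6
f'(x) = 4x + 8
f''(x) = 4
Since f''(x) = 4 > 0 for all x, f is convex on R.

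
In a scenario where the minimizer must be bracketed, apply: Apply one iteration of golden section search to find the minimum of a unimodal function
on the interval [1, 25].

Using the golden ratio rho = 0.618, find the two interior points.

Golden section search on [1, 25].
Golden ratio rho = 0.618 (approx).
Interior points:
  x_1 = 1 + (1-0.618)*24 = 10.1680
  x_2 = 1 + 0.618*24 = 15.8320
Compare f(x_1) and f(x_2) to determine which subinterval to keep.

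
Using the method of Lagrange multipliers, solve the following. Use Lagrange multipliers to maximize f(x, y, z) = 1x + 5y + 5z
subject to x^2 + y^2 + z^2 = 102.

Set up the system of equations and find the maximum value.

Lagrange conditions: 1 = 2*lambda*x, 5 = 2*lambda*y, 5 = 2*lambda*z
So x:1 = y:5 = z:5, i.e. x = 1t, y = 5t, z = 5t
Constraint: t^2*(1^2 + 5^2 + 5^2) = 102
  t^2 * 51 = 102  =>  t = sqrt(2)
Maximum = 1*1t + 5*5t + 5*5t = 51*sqrt(2) = sqrt(5202)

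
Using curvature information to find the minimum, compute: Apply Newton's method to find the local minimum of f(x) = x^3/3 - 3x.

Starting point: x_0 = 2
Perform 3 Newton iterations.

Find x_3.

f(x) = x^3/3 - 3x
f'(x) = x^2 - 3, f''(x) = 2x
Newton update: x_{n+1} = x_n - (x_n^2 - 3)/(2*x_n)
Step 1: x_0 = 2, f'=1, f''=4, x_1 = 7/4
Step 2: x_1 = 7/4, f'=1/16, f''=7/2, x_2 = 97/56
Step 3: x_2 = 97/56, f'=1/3136, f''=97/28, x_3 = 18817/10864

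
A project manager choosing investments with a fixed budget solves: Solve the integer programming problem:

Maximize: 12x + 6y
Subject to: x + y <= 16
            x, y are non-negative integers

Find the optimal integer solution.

Objective: 12x + 6y, constraint: x + y <= 16
Coefficient of x is 12 >= coefficient of y is 6, so allocate the entire budget to x.
Optimal: x = 16, y = 0, value = 192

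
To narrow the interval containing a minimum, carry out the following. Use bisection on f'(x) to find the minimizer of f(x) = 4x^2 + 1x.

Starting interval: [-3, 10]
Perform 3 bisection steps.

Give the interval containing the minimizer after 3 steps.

Finding critical point of f(x) = 4x^2 + 1x using bisection on f'(x) = 8x + 1.
f'(x) = 0 when x = -1/8.
Starting interval: [-3, 10]
Step 1: mid = 7/2, f'(mid) = 29, new interval = [-3, 7/2]
Step 2: mid = 1/4, f'(mid) = 3, new interval = [-3, 1/4]
Step 3: mid = -11/8, f'(mid) = -10, new interval = [-11/8, 1/4]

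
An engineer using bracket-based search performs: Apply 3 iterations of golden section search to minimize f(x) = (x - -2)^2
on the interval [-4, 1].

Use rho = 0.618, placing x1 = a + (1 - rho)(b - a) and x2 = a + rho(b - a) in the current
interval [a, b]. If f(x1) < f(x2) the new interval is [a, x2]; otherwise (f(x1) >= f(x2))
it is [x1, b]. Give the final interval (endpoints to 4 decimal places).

Golden section search for min of f(x) = (x - -2)^2 on [-4, 1].
Each step: x1 = a + (1 - rho)(b - a), x2 = a + rho(b - a); if f(x1) < f(x2) keep [a, x2], otherwise keep [x1, b].
Step 1: [-4.0000, 1.0000], x1=-2.0900 (f=0.0081), x2=-0.9100 (f=1.1881); f(x1) < f(x2) => keep [-4.0000, -0.9100]
Step 2: [-4.0000, -0.9100], x1=-2.8196 (f=0.6718), x2=-2.0904 (f=0.0082); f(x1) > f(x2) => keep [-2.8196, -0.9100]
Step 3: [-2.8196, -0.9100], x1=-2.0901 (f=0.0081), x2=-1.6395 (f=0.1300); f(x1) < f(x2) => keep [-2.8196, -1.6395]
Final interval: [-2.8196, -1.6395]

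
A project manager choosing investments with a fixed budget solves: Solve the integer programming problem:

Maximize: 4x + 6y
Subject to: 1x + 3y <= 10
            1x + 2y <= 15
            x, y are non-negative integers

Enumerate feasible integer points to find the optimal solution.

Constraint 1: 1x + 3y <= 10
Constraint 2: 1x + 2y <= 15
Feasible x range (need y >= 0): 0 <= x <= min(10/1, 15/1) => x in {0, ..., 10}.
Enumerate feasible integer points row by row (the coefficient of y is 6 > 0, so for each x the largest feasible y gives the best value):
  x = 0: y <= min((10 - 1*0)/3, (15 - 1*0)/2) => y in {0, ..., 3}; best 4*0 + 6*3 = 18
  x = 1: y <= min((10 - 1*1)/3, (15 - 1*1)/2) => y in {0, ..., 3}; best 4*1 + 6*3 = 22
  x = 2: y <= min((10 - 1*2)/3, (15 - 1*2)/2) => y in {0, ..., 2}; best 4*2 + 6*2 = 20
  x = 3: y <= min((10 - 1*3)/3, (15 - 1*3)/2) => y in {0, ..., 2}; best 4*3 + 6*2 = 24
  x = 4: y <= min((10 - 1*4)/3, (15 - 1*4)/2) => y in {0, ..., 2}; best 4*4 + 6*2 = 28
  x = 5: y <= min((10 - 1*5)/3, (15 - 1*5)/2) => y in {0, ..., 1}; best 4*5 + 6*1 = 26
  x = 6: y <= min((10 - 1*6)/3, (15 - 1*6)/2) => y in {0, ..., 1}; best 4*6 + 6*1 = 30
  x = 7: y <= min((10 - 1*7)/3, (15 - 1*7)/2) => y in {0, ..., 1}; best 4*7 + 6*1 = 34
  x = 8: y <= min((10 - 1*8)/3, (15 - 1*8)/2) => y in {0}; best 4*8 + 6*0 = 32
  x = 9: y <= min((10 - 1*9)/3, (15 - 1*9)/2) => y in {0}; best 4*9 + 6*0 = 36
  x = 10: y <= min((10 - 1*10)/3, (15 - 1*10)/2) => y in {0}; best 4*10 + 6*0 = 40
The maximum 4x + 6y = 40 is achieved at x = 10, y = 0.
Check: 1*10 + 3*0 = 10 <= 10 and 1*10 + 2*0 = 10 <= 15.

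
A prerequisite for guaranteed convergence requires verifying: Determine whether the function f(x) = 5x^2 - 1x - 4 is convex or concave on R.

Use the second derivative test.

f(x) = 5x^2 - 1x - 4
f'(x) = 10x - 1
f''(x) = 10
Since f''(x) = 10 > 0 for all x, f is convex on R.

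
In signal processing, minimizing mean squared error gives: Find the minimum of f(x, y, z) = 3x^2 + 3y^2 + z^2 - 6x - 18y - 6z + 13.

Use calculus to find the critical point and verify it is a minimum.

f(x,y,z) = 3x^2 + 3y^2 + z^2 - 6x - 18y - 6z + 13
df/dx = 6x + (-6) = 0 => x = 1
df/dy = 6y + (-18) = 0 => y = 3
df/dz = 2z + (-6) = 0 => z = 3
f(1,3,3) = 3*(1)^2 + 3*(3)^2 + 1*(3)^2 + -6*(1) + -18*(3) + -6*(3) + 13 = -26
Hessian is diagonal with entries 6, 6, 2 > 0, confirmed minimum.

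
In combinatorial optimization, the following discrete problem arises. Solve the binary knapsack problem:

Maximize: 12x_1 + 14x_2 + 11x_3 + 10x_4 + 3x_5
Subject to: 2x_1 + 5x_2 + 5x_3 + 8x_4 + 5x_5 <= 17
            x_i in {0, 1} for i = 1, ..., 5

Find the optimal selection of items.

Items: item 1 (v=12, w=2), item 2 (v=14, w=5), item 3 (v=11, w=5), item 4 (v=10, w=8), item 5 (v=3, w=5)
Capacity: 17
Checking all 32 subsets (w = total weight, v = total value):
  {}: w = 0, v = 0
  {1}: w = 2, v = 12
  {2}: w = 5, v = 14
  {3}: w = 5, v = 11
  {4}: w = 8, v = 10
  {5}: w = 5, v = 3
  {1, 2}: w = 7, v = 26
  {1, 3}: w = 7, v = 23
  {1, 4}: w = 10, v = 22
  {1, 5}: w = 7, v = 15
  {2, 3}: w = 10, v = 25
  {2, 4}: w = 13, v = 24
  {2, 5}: w = 10, v = 17
  {3, 4}: w = 13, v = 21
  {3, 5}: w = 10, v = 14
  {4, 5}: w = 13, v = 13
  {1, 2, 3}: w = 12, v = 37
  {1, 2, 4}: w = 15, v = 36
  {1, 2, 5}: w = 12, v = 29
  {1, 3, 4}: w = 15, v = 33
  {1, 3, 5}: w = 12, v = 26
  {1, 4, 5}: w = 15, v = 25
  {2, 3, 4}: w = 18 > 17, infeasible
  {2, 3, 5}: w = 15, v = 28
  {2, 4, 5}: w = 18 > 17, infeasible
  {3, 4, 5}: w = 18 > 17, infeasible
  {1, 2, 3, 4}: w = 20 > 17, infeasible
  {1, 2, 3, 5}: w = 17, v = 40
  {1, 2, 4, 5}: w = 20 > 17, infeasible
  {1, 3, 4, 5}: w = 20 > 17, infeasible
  {2, 3, 4, 5}: w = 23 > 17, infeasible
  {1, 2, 3, 4, 5}: w = 25 > 17, infeasible
Best feasible subset: items [1, 2, 3, 5]
Total weight: 17 <= 17, total value: 40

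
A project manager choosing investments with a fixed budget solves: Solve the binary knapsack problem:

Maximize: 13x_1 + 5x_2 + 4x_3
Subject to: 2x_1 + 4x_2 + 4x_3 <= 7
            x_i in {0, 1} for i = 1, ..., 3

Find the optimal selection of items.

Items: item 1 (v=13, w=2), item 2 (v=5, w=4), item 3 (v=4, w=4)
Capacity: 7
Checking all 8 subsets (w = total weight, v = total value):
  {}: w = 0, v = 0
  {1}: w = 2, v = 13
  {2}: w = 4, v = 5
  {3}: w = 4, v = 4
  {1, 2}: w = 6, v = 18
  {1, 3}: w = 6, v = 17
  {2, 3}: w = 8 > 7, infeasible
  {1, 2, 3}: w = 10 > 7, infeasible
Best feasible subset: items [1, 2]
Total weight: 6 <= 7, total value: 18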